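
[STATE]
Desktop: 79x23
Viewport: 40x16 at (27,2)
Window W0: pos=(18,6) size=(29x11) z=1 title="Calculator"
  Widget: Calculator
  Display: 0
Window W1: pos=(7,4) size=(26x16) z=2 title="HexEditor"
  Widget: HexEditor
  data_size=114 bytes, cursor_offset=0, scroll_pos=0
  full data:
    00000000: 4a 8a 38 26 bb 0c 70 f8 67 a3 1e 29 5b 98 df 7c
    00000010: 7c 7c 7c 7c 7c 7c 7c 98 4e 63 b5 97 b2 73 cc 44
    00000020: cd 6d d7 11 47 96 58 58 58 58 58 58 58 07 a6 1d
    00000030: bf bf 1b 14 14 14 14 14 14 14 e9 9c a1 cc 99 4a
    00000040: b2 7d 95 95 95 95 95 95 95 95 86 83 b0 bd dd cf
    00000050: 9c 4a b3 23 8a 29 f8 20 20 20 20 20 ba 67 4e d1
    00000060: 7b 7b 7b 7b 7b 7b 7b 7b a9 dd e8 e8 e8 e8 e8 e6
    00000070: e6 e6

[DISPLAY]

                                        
                                        
━━━━━┓                                  
     ┃                                  
─────┨━━━━━━━━━━━━━┓                    
26 bb┃             ┃                    
7c 7c┃─────────────┨                    
11 47┃            0┃                    
14 14┃──┐          ┃                    
95 95┃÷ │          ┃                    
23 8a┃──┤          ┃                    
7b 7b┃× │          ┃                    
     ┃──┤          ┃                    
     ┃- │          ┃                    
     ┃━━━━━━━━━━━━━┛                    
     ┃                                  


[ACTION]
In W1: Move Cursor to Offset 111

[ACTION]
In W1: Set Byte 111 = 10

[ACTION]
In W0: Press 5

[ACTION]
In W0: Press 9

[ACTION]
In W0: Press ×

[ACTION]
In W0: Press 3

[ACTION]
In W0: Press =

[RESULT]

                                        
                                        
━━━━━┓                                  
     ┃                                  
─────┨━━━━━━━━━━━━━┓                    
26 bb┃             ┃                    
7c 7c┃─────────────┨                    
11 47┃          177┃                    
14 14┃──┐          ┃                    
95 95┃÷ │          ┃                    
23 8a┃──┤          ┃                    
7b 7b┃× │          ┃                    
     ┃──┤          ┃                    
     ┃- │          ┃                    
     ┃━━━━━━━━━━━━━┛                    
     ┃                                  


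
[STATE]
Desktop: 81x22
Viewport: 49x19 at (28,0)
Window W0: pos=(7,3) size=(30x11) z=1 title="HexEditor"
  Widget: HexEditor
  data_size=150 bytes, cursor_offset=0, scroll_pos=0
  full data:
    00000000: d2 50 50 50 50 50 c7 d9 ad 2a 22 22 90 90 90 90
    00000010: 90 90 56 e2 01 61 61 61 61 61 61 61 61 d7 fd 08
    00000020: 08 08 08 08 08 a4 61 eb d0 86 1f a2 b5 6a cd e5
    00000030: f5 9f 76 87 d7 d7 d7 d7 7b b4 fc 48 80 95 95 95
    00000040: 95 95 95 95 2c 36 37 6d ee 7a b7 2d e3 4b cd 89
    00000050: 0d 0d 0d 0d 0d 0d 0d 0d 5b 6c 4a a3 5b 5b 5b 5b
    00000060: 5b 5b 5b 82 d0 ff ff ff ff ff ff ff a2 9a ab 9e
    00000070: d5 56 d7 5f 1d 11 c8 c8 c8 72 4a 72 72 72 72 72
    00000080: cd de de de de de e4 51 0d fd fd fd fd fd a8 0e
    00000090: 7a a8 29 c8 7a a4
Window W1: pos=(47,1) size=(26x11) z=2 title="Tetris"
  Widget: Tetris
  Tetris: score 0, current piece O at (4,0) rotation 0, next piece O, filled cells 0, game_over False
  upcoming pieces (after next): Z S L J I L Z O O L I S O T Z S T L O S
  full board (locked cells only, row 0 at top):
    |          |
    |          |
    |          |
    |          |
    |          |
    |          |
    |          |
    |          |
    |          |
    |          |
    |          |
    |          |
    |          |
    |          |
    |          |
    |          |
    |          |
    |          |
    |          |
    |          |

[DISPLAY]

                                                 
                   ┏━━━━━━━━━━━━━━━━━━━━━━━━┓    
                   ┃ Tetris                 ┃    
━━━━━━━━┓          ┠────────────────────────┨    
        ┃          ┃          │Next:        ┃    
────────┨          ┃          │▓▓           ┃    
0 50 50 ┃          ┃          │▓▓           ┃    
2 01 61 ┃          ┃          │             ┃    
8 08 a4 ┃          ┃          │             ┃    
7 d7 d7 ┃          ┃          │             ┃    
5 2c 36 ┃          ┃          │Score:       ┃    
d 0d 0d ┃          ┗━━━━━━━━━━━━━━━━━━━━━━━━┛    
2 d0 ff ┃                                        
━━━━━━━━┛                                        
                                                 
                                                 
                                                 
                                                 
                                                 


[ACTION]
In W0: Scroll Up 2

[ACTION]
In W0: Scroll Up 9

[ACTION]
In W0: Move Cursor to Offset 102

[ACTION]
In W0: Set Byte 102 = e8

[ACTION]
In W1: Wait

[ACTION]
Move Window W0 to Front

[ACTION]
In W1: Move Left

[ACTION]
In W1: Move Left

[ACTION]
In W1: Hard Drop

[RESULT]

                                                 
                   ┏━━━━━━━━━━━━━━━━━━━━━━━━┓    
                   ┃ Tetris                 ┃    
━━━━━━━━┓          ┠────────────────────────┨    
        ┃          ┃          │Next:        ┃    
────────┨          ┃          │▓▓           ┃    
0 50 50 ┃          ┃          │ ▓▓          ┃    
2 01 61 ┃          ┃          │             ┃    
8 08 a4 ┃          ┃          │             ┃    
7 d7 d7 ┃          ┃  ▓▓      │             ┃    
5 2c 36 ┃          ┃  ▓▓      │Score:       ┃    
d 0d 0d ┃          ┗━━━━━━━━━━━━━━━━━━━━━━━━┛    
2 d0 ff ┃                                        
━━━━━━━━┛                                        
                                                 
                                                 
                                                 
                                                 
                                                 


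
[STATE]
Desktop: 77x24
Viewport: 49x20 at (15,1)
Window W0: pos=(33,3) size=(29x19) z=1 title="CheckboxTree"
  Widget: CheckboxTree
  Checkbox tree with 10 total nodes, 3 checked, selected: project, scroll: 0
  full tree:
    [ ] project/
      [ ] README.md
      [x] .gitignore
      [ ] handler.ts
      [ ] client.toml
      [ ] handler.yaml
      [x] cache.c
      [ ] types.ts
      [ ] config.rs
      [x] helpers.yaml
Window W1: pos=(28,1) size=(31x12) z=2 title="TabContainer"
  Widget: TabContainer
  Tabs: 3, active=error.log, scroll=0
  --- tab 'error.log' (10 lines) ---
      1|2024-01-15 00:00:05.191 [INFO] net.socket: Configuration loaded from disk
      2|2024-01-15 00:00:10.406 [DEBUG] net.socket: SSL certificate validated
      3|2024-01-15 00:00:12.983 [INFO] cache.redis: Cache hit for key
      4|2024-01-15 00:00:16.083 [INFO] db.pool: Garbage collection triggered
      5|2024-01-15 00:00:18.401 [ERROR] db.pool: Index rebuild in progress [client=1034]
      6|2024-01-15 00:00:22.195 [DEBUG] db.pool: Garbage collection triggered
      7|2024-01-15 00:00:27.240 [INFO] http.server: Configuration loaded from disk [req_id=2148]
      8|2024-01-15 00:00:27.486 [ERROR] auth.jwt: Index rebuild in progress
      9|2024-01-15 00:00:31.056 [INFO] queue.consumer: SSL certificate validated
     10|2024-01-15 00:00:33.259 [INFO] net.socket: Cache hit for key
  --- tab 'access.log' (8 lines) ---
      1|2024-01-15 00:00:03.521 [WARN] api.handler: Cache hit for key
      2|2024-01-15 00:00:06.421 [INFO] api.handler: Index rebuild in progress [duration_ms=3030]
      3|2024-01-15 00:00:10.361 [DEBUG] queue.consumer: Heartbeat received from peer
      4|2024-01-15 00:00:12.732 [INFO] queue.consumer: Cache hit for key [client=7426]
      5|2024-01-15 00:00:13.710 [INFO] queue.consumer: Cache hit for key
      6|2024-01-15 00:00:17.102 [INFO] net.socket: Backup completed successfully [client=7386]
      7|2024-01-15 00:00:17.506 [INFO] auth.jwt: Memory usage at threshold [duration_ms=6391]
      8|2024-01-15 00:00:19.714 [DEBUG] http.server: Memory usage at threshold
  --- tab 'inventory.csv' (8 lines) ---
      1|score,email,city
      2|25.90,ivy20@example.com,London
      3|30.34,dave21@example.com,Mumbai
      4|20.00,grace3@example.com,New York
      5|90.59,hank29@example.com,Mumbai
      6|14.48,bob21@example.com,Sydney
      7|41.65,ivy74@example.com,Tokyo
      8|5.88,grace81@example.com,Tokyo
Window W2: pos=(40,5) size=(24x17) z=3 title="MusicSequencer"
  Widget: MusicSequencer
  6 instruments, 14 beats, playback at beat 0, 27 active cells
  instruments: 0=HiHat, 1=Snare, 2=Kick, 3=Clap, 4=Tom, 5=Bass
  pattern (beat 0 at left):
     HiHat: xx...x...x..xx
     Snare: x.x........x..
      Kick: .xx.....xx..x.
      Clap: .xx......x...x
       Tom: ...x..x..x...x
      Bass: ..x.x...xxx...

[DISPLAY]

             ┏━━━━━━━━━━━━━━━━━━━━━━━━━━━━━┓     
             ┃ TabContainer                ┃     
             ┠─────────────────────────────┨━━┓  
             ┃[error.log]│ access.log │ inv┃  ┃  
             ┃───────────┏━━━━━━━━━━━━━━━━━━━━━━┓
             ┃2024-01-15 ┃ MusicSequencer       ┃
             ┃2024-01-15 ┠──────────────────────┨
             ┃2024-01-15 ┃      ▼1234567890123  ┃
             ┃2024-01-15 ┃ HiHat██···█···█··██  ┃
             ┃2024-01-15 ┃ Snare█·█········█··  ┃
             ┃2024-01-15 ┃  Kick·██·····██··█·  ┃
             ┗━━━━━━━━━━━┃  Clap·██······█···█  ┃
                  ┃   [ ]┃   Tom···█··█··█···█  ┃
                  ┃   [ ]┃  Bass··█·█···███···  ┃
                  ┃   [x]┃                      ┃
                  ┃      ┃                      ┃
                  ┃      ┃                      ┃
                  ┃      ┃                      ┃
                  ┃      ┃                      ┃
                  ┃      ┃                      ┃


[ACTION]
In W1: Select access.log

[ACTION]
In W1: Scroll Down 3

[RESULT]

             ┏━━━━━━━━━━━━━━━━━━━━━━━━━━━━━┓     
             ┃ TabContainer                ┃     
             ┠─────────────────────────────┨━━┓  
             ┃ error.log │[access.log]│ inv┃  ┃  
             ┃───────────┏━━━━━━━━━━━━━━━━━━━━━━┓
             ┃2024-01-15 ┃ MusicSequencer       ┃
             ┃2024-01-15 ┠──────────────────────┨
             ┃2024-01-15 ┃      ▼1234567890123  ┃
             ┃2024-01-15 ┃ HiHat██···█···█··██  ┃
             ┃2024-01-15 ┃ Snare█·█········█··  ┃
             ┃           ┃  Kick·██·····██··█·  ┃
             ┗━━━━━━━━━━━┃  Clap·██······█···█  ┃
                  ┃   [ ]┃   Tom···█··█··█···█  ┃
                  ┃   [ ]┃  Bass··█·█···███···  ┃
                  ┃   [x]┃                      ┃
                  ┃      ┃                      ┃
                  ┃      ┃                      ┃
                  ┃      ┃                      ┃
                  ┃      ┃                      ┃
                  ┃      ┃                      ┃


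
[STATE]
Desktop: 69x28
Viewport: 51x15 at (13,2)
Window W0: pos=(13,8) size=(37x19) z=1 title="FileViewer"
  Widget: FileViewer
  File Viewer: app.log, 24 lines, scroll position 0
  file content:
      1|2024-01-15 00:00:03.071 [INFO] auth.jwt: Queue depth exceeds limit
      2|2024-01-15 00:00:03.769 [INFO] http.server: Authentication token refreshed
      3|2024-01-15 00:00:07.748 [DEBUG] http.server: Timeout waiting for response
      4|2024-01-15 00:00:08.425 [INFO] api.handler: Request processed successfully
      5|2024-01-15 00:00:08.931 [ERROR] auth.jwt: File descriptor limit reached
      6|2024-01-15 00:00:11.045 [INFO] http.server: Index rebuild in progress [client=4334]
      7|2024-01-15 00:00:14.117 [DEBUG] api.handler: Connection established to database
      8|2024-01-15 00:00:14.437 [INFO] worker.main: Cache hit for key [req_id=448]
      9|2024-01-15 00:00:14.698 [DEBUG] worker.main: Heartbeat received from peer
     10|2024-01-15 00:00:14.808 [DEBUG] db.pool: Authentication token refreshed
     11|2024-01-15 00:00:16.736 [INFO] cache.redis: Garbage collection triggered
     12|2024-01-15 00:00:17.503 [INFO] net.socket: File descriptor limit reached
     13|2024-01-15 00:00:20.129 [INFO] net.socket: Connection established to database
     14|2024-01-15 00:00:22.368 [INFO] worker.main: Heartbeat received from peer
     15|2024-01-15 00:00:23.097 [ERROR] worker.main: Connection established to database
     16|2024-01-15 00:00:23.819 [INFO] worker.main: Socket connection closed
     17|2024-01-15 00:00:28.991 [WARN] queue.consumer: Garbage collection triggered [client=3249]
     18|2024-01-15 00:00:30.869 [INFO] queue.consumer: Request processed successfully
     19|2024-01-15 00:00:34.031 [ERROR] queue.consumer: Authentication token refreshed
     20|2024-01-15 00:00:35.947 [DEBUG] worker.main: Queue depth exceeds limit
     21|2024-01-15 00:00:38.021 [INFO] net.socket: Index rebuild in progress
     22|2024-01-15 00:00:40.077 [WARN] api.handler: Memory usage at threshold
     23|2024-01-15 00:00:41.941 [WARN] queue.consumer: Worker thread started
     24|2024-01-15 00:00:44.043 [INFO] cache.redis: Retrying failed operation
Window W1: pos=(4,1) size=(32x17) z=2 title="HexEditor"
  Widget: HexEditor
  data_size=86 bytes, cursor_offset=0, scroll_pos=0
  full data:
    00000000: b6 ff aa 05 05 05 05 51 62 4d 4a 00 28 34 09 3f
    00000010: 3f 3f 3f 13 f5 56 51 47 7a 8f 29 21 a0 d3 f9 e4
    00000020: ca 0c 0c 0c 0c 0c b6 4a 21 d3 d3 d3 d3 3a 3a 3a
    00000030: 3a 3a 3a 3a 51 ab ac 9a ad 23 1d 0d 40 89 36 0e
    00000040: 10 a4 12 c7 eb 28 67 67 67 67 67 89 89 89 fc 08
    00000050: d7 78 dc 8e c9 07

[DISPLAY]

or                    ┃                            
──────────────────────┨                            
  B6 ff aa 05 05 05 05┃                            
  3f 3f 3f 13 f5 56 51┃                            
  ca 0c 0c 0c 0c 0c b6┃                            
  3a 3a 3a 3a 51 ab ac┃                            
  10 a4 12 c7 eb 28 67┃━━━━━━━━━━━━━┓              
  d7 78 dc 8e c9 07   ┃             ┃              
                      ┃─────────────┨              
                      ┃1 [INFO] aut▲┃              
                      ┃9 [INFO] htt█┃              
                      ┃8 [DEBUG] ht░┃              
                      ┃5 [INFO] api░┃              
                      ┃1 [ERROR] au░┃              
                      ┃5 [INFO] htt░┃              


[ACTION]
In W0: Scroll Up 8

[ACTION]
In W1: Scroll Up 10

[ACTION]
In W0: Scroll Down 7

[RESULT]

or                    ┃                            
──────────────────────┨                            
  B6 ff aa 05 05 05 05┃                            
  3f 3f 3f 13 f5 56 51┃                            
  ca 0c 0c 0c 0c 0c b6┃                            
  3a 3a 3a 3a 51 ab ac┃                            
  10 a4 12 c7 eb 28 67┃━━━━━━━━━━━━━┓              
  d7 78 dc 8e c9 07   ┃             ┃              
                      ┃─────────────┨              
                      ┃7 [INFO] wor▲┃              
                      ┃8 [DEBUG] wo░┃              
                      ┃8 [DEBUG] db░┃              
                      ┃6 [INFO] cac░┃              
                      ┃3 [INFO] net░┃              
                      ┃9 [INFO] net░┃              


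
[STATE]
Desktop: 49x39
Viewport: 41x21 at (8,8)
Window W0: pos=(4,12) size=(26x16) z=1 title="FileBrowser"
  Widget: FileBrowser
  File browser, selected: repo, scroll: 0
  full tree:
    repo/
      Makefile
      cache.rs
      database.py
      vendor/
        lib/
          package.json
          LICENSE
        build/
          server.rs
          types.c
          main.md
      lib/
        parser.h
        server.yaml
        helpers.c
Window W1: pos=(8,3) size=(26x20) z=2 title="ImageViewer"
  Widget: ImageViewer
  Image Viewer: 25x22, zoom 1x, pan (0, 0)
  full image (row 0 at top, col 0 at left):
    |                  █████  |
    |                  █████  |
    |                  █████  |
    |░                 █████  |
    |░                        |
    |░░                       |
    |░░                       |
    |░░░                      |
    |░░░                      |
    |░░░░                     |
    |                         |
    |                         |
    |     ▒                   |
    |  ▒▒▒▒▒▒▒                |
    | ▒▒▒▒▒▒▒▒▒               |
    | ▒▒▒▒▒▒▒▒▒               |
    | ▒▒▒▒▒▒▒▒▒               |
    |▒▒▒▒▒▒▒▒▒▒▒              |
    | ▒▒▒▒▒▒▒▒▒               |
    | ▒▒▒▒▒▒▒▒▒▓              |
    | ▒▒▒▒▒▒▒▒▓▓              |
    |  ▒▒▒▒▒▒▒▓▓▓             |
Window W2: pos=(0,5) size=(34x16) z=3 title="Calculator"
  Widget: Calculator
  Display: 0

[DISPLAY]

                        0┃               
─┬───┬───┐               ┃               
 │ 9 │ ÷ │               ┃               
─┼───┼───┤               ┃               
 │ 6 │ × │               ┃               
─┼───┼───┤               ┃               
 │ 3 │ - │               ┃               
─┼───┼───┤               ┃               
 │ = │ + │               ┃               
─┼───┼───┤               ┃               
C│ MR│ M+│               ┃               
─┴───┴───┘               ┃               
━━━━━━━━━━━━━━━━━━━━━━━━━┛               
┃ ▒▒▒▒▒▒▒▒▒              ┃               
┗━━━━━━━━━━━━━━━━━━━━━━━━┛               
                     ┃                   
                     ┃                   
                     ┃                   
                     ┃                   
━━━━━━━━━━━━━━━━━━━━━┛                   
                                         


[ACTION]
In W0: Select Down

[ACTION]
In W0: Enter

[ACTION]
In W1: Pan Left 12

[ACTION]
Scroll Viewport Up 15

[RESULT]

                                         
                                         
                                         
┏━━━━━━━━━━━━━━━━━━━━━━━━┓               
┃ ImageViewer            ┃               
━━━━━━━━━━━━━━━━━━━━━━━━━┓               
ator                     ┃               
─────────────────────────┨               
                        0┃               
─┬───┬───┐               ┃               
 │ 9 │ ÷ │               ┃               
─┼───┼───┤               ┃               
 │ 6 │ × │               ┃               
─┼───┼───┤               ┃               
 │ 3 │ - │               ┃               
─┼───┼───┤               ┃               
 │ = │ + │               ┃               
─┼───┼───┤               ┃               
C│ MR│ M+│               ┃               
─┴───┴───┘               ┃               
━━━━━━━━━━━━━━━━━━━━━━━━━┛               


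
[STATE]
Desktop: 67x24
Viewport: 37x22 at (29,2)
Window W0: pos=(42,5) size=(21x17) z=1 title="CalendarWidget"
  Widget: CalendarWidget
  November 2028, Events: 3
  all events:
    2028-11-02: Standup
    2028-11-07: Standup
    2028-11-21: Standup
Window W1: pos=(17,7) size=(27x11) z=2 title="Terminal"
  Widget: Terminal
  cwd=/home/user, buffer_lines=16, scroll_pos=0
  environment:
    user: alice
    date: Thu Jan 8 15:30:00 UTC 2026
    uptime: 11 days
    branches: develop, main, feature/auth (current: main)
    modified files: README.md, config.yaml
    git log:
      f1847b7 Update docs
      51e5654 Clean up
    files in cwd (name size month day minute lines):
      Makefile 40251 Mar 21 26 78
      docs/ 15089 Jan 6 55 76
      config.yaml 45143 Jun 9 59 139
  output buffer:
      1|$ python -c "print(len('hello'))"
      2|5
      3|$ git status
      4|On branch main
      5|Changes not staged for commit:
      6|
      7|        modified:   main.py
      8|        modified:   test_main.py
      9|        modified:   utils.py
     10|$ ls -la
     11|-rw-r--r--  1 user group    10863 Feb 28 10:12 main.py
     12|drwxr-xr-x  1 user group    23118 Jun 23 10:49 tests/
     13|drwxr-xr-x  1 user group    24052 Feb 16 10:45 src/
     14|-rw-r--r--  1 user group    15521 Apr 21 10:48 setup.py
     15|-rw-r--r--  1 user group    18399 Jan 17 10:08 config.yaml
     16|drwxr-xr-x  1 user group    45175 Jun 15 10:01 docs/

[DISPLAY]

                                     
                                     
                                     
             ┏━━━━━━━━━━━━━━━━━━━┓   
             ┃ CalendarWidget    ┃   
━━━━━━━━━━━━━━┓──────────────────┨   
              ┃  November 2028   ┃   
──────────────┨o Tu We Th Fr Sa S┃   
 "print(len('h┃      1  2*  3  4 ┃   
              ┃6  7*  8  9 10 11 ┃   
s             ┃3 14 15 16 17 18 1┃   
ain           ┃0 21* 22 23 24 25 ┃   
 staged for co┃7 28 29 30        ┃   
              ┃                  ┃   
ified:   main.┃                  ┃   
━━━━━━━━━━━━━━┛                  ┃   
             ┃                   ┃   
             ┃                   ┃   
             ┃                   ┃   
             ┗━━━━━━━━━━━━━━━━━━━┛   
                                     
                                     


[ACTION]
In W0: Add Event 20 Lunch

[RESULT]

                                     
                                     
                                     
             ┏━━━━━━━━━━━━━━━━━━━┓   
             ┃ CalendarWidget    ┃   
━━━━━━━━━━━━━━┓──────────────────┨   
              ┃  November 2028   ┃   
──────────────┨o Tu We Th Fr Sa S┃   
 "print(len('h┃      1  2*  3  4 ┃   
              ┃6  7*  8  9 10 11 ┃   
s             ┃3 14 15 16 17 18 1┃   
ain           ┃0* 21* 22 23 24 25┃   
 staged for co┃7 28 29 30        ┃   
              ┃                  ┃   
ified:   main.┃                  ┃   
━━━━━━━━━━━━━━┛                  ┃   
             ┃                   ┃   
             ┃                   ┃   
             ┃                   ┃   
             ┗━━━━━━━━━━━━━━━━━━━┛   
                                     
                                     


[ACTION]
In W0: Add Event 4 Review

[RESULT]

                                     
                                     
                                     
             ┏━━━━━━━━━━━━━━━━━━━┓   
             ┃ CalendarWidget    ┃   
━━━━━━━━━━━━━━┓──────────────────┨   
              ┃  November 2028   ┃   
──────────────┨o Tu We Th Fr Sa S┃   
 "print(len('h┃      1  2*  3  4*┃   
              ┃6  7*  8  9 10 11 ┃   
s             ┃3 14 15 16 17 18 1┃   
ain           ┃0* 21* 22 23 24 25┃   
 staged for co┃7 28 29 30        ┃   
              ┃                  ┃   
ified:   main.┃                  ┃   
━━━━━━━━━━━━━━┛                  ┃   
             ┃                   ┃   
             ┃                   ┃   
             ┃                   ┃   
             ┗━━━━━━━━━━━━━━━━━━━┛   
                                     
                                     


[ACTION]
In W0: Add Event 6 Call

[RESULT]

                                     
                                     
                                     
             ┏━━━━━━━━━━━━━━━━━━━┓   
             ┃ CalendarWidget    ┃   
━━━━━━━━━━━━━━┓──────────────────┨   
              ┃  November 2028   ┃   
──────────────┨o Tu We Th Fr Sa S┃   
 "print(len('h┃      1  2*  3  4*┃   
              ┃6*  7*  8  9 10 11┃   
s             ┃3 14 15 16 17 18 1┃   
ain           ┃0* 21* 22 23 24 25┃   
 staged for co┃7 28 29 30        ┃   
              ┃                  ┃   
ified:   main.┃                  ┃   
━━━━━━━━━━━━━━┛                  ┃   
             ┃                   ┃   
             ┃                   ┃   
             ┃                   ┃   
             ┗━━━━━━━━━━━━━━━━━━━┛   
                                     
                                     


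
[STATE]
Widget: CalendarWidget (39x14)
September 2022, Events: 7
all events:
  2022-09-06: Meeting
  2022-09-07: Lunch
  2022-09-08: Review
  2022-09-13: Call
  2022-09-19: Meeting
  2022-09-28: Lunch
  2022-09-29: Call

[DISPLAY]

             September 2022            
Mo Tu We Th Fr Sa Su                   
          1  2  3  4                   
 5  6*  7*  8*  9 10 11                
12 13* 14 15 16 17 18                  
19* 20 21 22 23 24 25                  
26 27 28* 29* 30                       
                                       
                                       
                                       
                                       
                                       
                                       
                                       


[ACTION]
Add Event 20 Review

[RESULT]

             September 2022            
Mo Tu We Th Fr Sa Su                   
          1  2  3  4                   
 5  6*  7*  8*  9 10 11                
12 13* 14 15 16 17 18                  
19* 20* 21 22 23 24 25                 
26 27 28* 29* 30                       
                                       
                                       
                                       
                                       
                                       
                                       
                                       


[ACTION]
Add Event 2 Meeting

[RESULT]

             September 2022            
Mo Tu We Th Fr Sa Su                   
          1  2*  3  4                  
 5  6*  7*  8*  9 10 11                
12 13* 14 15 16 17 18                  
19* 20* 21 22 23 24 25                 
26 27 28* 29* 30                       
                                       
                                       
                                       
                                       
                                       
                                       
                                       


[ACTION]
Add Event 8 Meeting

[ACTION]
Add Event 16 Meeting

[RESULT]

             September 2022            
Mo Tu We Th Fr Sa Su                   
          1  2*  3  4                  
 5  6*  7*  8*  9 10 11                
12 13* 14 15 16* 17 18                 
19* 20* 21 22 23 24 25                 
26 27 28* 29* 30                       
                                       
                                       
                                       
                                       
                                       
                                       
                                       


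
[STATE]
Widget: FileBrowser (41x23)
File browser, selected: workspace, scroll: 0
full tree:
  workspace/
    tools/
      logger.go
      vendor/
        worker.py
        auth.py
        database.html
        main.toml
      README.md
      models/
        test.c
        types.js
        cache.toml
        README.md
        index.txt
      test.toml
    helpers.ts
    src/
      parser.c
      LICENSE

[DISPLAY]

> [-] workspace/                         
    [+] tools/                           
    helpers.ts                           
    [+] src/                             
                                         
                                         
                                         
                                         
                                         
                                         
                                         
                                         
                                         
                                         
                                         
                                         
                                         
                                         
                                         
                                         
                                         
                                         
                                         


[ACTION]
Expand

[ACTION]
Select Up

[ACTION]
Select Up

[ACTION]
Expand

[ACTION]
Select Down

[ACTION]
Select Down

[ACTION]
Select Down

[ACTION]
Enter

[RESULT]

  [-] workspace/                         
    [+] tools/                           
    helpers.ts                           
  > [-] src/                             
      parser.c                           
      LICENSE                            
                                         
                                         
                                         
                                         
                                         
                                         
                                         
                                         
                                         
                                         
                                         
                                         
                                         
                                         
                                         
                                         
                                         


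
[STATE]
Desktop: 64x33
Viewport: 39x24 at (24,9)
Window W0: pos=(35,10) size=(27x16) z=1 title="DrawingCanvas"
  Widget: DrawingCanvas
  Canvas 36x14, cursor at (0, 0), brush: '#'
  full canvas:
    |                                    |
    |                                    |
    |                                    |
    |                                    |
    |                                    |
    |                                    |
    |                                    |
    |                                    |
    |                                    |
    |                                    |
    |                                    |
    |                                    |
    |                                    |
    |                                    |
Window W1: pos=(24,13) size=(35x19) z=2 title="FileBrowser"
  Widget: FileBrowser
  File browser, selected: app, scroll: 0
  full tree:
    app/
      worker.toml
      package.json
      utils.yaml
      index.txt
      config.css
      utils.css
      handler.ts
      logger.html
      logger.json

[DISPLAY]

                                       
           ┏━━━━━━━━━━━━━━━━━━━━━━━━━┓ 
           ┃ DrawingCanvas           ┃ 
           ┠─────────────────────────┨ 
┏━━━━━━━━━━━━━━━━━━━━━━━━━━━━━━━━━┓  ┃ 
┃ FileBrowser                     ┃  ┃ 
┠─────────────────────────────────┨  ┃ 
┃> [-] app/                       ┃  ┃ 
┃    worker.toml                  ┃  ┃ 
┃    package.json                 ┃  ┃ 
┃    utils.yaml                   ┃  ┃ 
┃    index.txt                    ┃  ┃ 
┃    config.css                   ┃  ┃ 
┃    utils.css                    ┃  ┃ 
┃    handler.ts                   ┃  ┃ 
┃    logger.html                  ┃  ┃ 
┃    logger.json                  ┃━━┛ 
┃                                 ┃    
┃                                 ┃    
┃                                 ┃    
┃                                 ┃    
┃                                 ┃    
┗━━━━━━━━━━━━━━━━━━━━━━━━━━━━━━━━━┛    
                                       


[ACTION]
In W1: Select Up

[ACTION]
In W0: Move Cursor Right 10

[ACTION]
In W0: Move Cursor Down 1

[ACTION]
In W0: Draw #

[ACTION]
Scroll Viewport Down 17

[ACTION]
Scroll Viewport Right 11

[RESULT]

                                       
          ┏━━━━━━━━━━━━━━━━━━━━━━━━━┓  
          ┃ DrawingCanvas           ┃  
          ┠─────────────────────────┨  
━━━━━━━━━━━━━━━━━━━━━━━━━━━━━━━━━┓  ┃  
 FileBrowser                     ┃  ┃  
─────────────────────────────────┨  ┃  
> [-] app/                       ┃  ┃  
    worker.toml                  ┃  ┃  
    package.json                 ┃  ┃  
    utils.yaml                   ┃  ┃  
    index.txt                    ┃  ┃  
    config.css                   ┃  ┃  
    utils.css                    ┃  ┃  
    handler.ts                   ┃  ┃  
    logger.html                  ┃  ┃  
    logger.json                  ┃━━┛  
                                 ┃     
                                 ┃     
                                 ┃     
                                 ┃     
                                 ┃     
━━━━━━━━━━━━━━━━━━━━━━━━━━━━━━━━━┛     
                                       


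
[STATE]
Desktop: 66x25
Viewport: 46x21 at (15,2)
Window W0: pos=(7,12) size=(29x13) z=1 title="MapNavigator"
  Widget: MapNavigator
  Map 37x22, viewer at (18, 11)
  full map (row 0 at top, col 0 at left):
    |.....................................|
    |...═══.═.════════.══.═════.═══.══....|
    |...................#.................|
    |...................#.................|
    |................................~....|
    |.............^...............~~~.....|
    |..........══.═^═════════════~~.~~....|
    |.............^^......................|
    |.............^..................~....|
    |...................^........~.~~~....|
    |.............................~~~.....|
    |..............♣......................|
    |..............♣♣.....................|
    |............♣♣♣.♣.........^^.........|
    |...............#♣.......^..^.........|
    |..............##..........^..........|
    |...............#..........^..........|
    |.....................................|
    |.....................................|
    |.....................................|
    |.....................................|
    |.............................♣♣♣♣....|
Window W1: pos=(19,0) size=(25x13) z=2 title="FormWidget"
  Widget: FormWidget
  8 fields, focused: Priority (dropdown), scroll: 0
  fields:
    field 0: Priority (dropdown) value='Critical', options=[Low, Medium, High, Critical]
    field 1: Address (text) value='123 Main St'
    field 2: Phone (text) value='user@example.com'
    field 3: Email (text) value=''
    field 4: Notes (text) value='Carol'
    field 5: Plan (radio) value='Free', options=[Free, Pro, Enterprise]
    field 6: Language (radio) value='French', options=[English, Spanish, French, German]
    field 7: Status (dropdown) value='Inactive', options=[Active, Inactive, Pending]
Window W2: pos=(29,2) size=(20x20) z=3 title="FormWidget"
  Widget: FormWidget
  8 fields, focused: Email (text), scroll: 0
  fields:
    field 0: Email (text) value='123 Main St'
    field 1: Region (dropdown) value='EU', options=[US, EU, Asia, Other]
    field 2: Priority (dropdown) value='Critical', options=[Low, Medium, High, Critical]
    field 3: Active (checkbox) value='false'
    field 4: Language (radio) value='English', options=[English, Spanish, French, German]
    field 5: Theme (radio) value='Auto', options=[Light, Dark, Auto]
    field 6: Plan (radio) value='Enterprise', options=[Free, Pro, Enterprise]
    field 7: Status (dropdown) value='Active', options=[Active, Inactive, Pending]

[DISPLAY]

    ┠─────────┏━━━━━━━━━━━━━━━━━━┓            
    ┃> Priorit┃ FormWidget       ┃            
    ┃  Address┠──────────────────┨            
    ┃  Phone: ┃> Email:      [12]┃            
    ┃  Email: ┃  Region:     [E▼]┃            
    ┃  Notes: ┃  Priority:   [C▼]┃            
    ┃  Plan:  ┃  Active:     [ ] ┃            
    ┃  Languag┃  Language:   (●) ┃            
    ┃  Status:┃  Theme:      ( ) ┃            
    ┃         ┃  Plan:       ( ) ┃            
━━━━┗━━━━━━━━━┃  Status:     [A▼]┃            
igator        ┃                  ┃            
──────────────┃                  ┃            
.^^...........┃                  ┃            
.^............┃                  ┃            
.......^......┃                  ┃            
..............┃                  ┃            
..♣...@.......┃                  ┃            
..♣♣..........┃                  ┃            
♣♣♣.♣.........┗━━━━━━━━━━━━━━━━━━┛            
...#♣.......^..^....┃                         


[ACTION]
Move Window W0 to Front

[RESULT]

    ┠─────────┏━━━━━━━━━━━━━━━━━━┓            
    ┃> Priorit┃ FormWidget       ┃            
    ┃  Address┠──────────────────┨            
    ┃  Phone: ┃> Email:      [12]┃            
    ┃  Email: ┃  Region:     [E▼]┃            
    ┃  Notes: ┃  Priority:   [C▼]┃            
    ┃  Plan:  ┃  Active:     [ ] ┃            
    ┃  Languag┃  Language:   (●) ┃            
    ┃  Status:┃  Theme:      ( ) ┃            
    ┃         ┃  Plan:       ( ) ┃            
━━━━━━━━━━━━━━━━━━━━┓us:     [A▼]┃            
igator              ┃            ┃            
────────────────────┨            ┃            
.^^.................┃            ┃            
.^..................┃            ┃            
.......^........~.~~┃            ┃            
.................~~~┃            ┃            
..♣...@.............┃            ┃            
..♣♣................┃            ┃            
♣♣♣.♣.........^^....┃━━━━━━━━━━━━┛            
...#♣.......^..^....┃                         


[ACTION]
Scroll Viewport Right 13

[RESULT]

─────────┏━━━━━━━━━━━━━━━━━━┓                 
> Priorit┃ FormWidget       ┃                 
  Address┠──────────────────┨                 
  Phone: ┃> Email:      [12]┃                 
  Email: ┃  Region:     [E▼]┃                 
  Notes: ┃  Priority:   [C▼]┃                 
  Plan:  ┃  Active:     [ ] ┃                 
  Languag┃  Language:   (●) ┃                 
  Status:┃  Theme:      ( ) ┃                 
         ┃  Plan:       ( ) ┃                 
━━━━━━━━━━━━━━━┓us:     [A▼]┃                 
r              ┃            ┃                 
───────────────┨            ┃                 
...............┃            ┃                 
...............┃            ┃                 
..^........~.~~┃            ┃                 
............~~~┃            ┃                 
.@.............┃            ┃                 
...............┃            ┃                 
.........^^....┃━━━━━━━━━━━━┛                 
.......^..^....┃                              


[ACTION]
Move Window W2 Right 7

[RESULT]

────────────────┏━━━━━━━━━━━━━━━━━━┓          
> Priority:   [C┃ FormWidget       ┃          
  Address:    [1┠──────────────────┨          
  Phone:      [u┃> Email:      [12]┃          
  Email:      [ ┃  Region:     [E▼]┃          
  Notes:      [C┃  Priority:   [C▼]┃          
  Plan:       (●┃  Active:     [ ] ┃          
  Language:   ( ┃  Language:   (●) ┃          
  Status:     [I┃  Theme:      ( ) ┃          
                ┃  Plan:       ( ) ┃          
━━━━━━━━━━━━━━━┓┃  Status:     [A▼]┃          
r              ┃┃                  ┃          
───────────────┨┃                  ┃          
...............┃┃                  ┃          
...............┃┃                  ┃          
..^........~.~~┃┃                  ┃          
............~~~┃┃                  ┃          
.@.............┃┃                  ┃          
...............┃┃                  ┃          
.........^^....┃┗━━━━━━━━━━━━━━━━━━┛          
.......^..^....┃                              


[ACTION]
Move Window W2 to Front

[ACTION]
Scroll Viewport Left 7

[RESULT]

      ┠────────────────┏━━━━━━━━━━━━━━━━━━┓   
      ┃> Priority:   [C┃ FormWidget       ┃   
      ┃  Address:    [1┠──────────────────┨   
      ┃  Phone:      [u┃> Email:      [12]┃   
      ┃  Email:      [ ┃  Region:     [E▼]┃   
      ┃  Notes:      [C┃  Priority:   [C▼]┃   
      ┃  Plan:       (●┃  Active:     [ ] ┃   
      ┃  Language:   ( ┃  Language:   (●) ┃   
      ┃  Status:     [I┃  Theme:      ( ) ┃   
      ┃                ┃  Plan:       ( ) ┃   
━━━━━━━━━━━━━━━━━━━━━━┓┃  Status:     [A▼]┃   
avigator              ┃┃                  ┃   
──────────────────────┨┃                  ┃   
...^^.................┃┃                  ┃   
...^..................┃┃                  ┃   
.........^........~.~~┃┃                  ┃   
...................~~~┃┃                  ┃   
....♣...@.............┃┃                  ┃   
....♣♣................┃┃                  ┃   
..♣♣♣.♣.........^^....┃┗━━━━━━━━━━━━━━━━━━┛   
.....#♣.......^..^....┃                       
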